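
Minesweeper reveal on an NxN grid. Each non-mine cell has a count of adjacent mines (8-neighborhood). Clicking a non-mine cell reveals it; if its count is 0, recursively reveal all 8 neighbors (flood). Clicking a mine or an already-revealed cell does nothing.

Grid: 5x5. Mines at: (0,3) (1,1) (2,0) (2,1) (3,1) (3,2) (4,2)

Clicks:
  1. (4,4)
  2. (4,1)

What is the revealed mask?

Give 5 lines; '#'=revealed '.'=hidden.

Answer: .....
...##
...##
...##
.#.##

Derivation:
Click 1 (4,4) count=0: revealed 8 new [(1,3) (1,4) (2,3) (2,4) (3,3) (3,4) (4,3) (4,4)] -> total=8
Click 2 (4,1) count=3: revealed 1 new [(4,1)] -> total=9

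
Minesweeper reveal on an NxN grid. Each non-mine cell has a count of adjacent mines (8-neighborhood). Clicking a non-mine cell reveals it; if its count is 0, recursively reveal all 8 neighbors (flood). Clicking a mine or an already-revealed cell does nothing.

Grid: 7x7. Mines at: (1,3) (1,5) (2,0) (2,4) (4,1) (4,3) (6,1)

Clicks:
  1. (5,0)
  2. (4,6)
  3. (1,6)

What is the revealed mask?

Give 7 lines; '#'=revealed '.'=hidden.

Answer: .......
......#
.....##
....###
....###
#.#####
..#####

Derivation:
Click 1 (5,0) count=2: revealed 1 new [(5,0)] -> total=1
Click 2 (4,6) count=0: revealed 18 new [(2,5) (2,6) (3,4) (3,5) (3,6) (4,4) (4,5) (4,6) (5,2) (5,3) (5,4) (5,5) (5,6) (6,2) (6,3) (6,4) (6,5) (6,6)] -> total=19
Click 3 (1,6) count=1: revealed 1 new [(1,6)] -> total=20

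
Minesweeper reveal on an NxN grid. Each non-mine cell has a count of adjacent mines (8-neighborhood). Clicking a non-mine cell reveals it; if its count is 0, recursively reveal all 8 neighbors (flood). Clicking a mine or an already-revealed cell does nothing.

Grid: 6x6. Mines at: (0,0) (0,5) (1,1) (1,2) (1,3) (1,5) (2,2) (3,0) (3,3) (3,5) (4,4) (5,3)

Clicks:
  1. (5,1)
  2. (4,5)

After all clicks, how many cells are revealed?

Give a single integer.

Click 1 (5,1) count=0: revealed 6 new [(4,0) (4,1) (4,2) (5,0) (5,1) (5,2)] -> total=6
Click 2 (4,5) count=2: revealed 1 new [(4,5)] -> total=7

Answer: 7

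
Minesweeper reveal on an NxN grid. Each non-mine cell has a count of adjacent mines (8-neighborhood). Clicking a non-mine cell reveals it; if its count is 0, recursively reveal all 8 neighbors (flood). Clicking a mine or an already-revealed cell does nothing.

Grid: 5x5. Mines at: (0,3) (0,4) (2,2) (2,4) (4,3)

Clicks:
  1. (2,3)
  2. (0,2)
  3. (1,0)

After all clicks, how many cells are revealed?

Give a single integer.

Answer: 15

Derivation:
Click 1 (2,3) count=2: revealed 1 new [(2,3)] -> total=1
Click 2 (0,2) count=1: revealed 1 new [(0,2)] -> total=2
Click 3 (1,0) count=0: revealed 13 new [(0,0) (0,1) (1,0) (1,1) (1,2) (2,0) (2,1) (3,0) (3,1) (3,2) (4,0) (4,1) (4,2)] -> total=15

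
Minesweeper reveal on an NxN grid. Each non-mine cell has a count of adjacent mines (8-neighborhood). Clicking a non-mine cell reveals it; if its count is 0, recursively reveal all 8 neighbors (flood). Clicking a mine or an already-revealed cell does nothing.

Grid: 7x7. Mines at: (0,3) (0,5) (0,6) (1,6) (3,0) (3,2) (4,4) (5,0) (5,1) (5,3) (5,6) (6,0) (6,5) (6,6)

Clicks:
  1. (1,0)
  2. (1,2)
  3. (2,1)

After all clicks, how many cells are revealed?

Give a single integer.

Answer: 9

Derivation:
Click 1 (1,0) count=0: revealed 9 new [(0,0) (0,1) (0,2) (1,0) (1,1) (1,2) (2,0) (2,1) (2,2)] -> total=9
Click 2 (1,2) count=1: revealed 0 new [(none)] -> total=9
Click 3 (2,1) count=2: revealed 0 new [(none)] -> total=9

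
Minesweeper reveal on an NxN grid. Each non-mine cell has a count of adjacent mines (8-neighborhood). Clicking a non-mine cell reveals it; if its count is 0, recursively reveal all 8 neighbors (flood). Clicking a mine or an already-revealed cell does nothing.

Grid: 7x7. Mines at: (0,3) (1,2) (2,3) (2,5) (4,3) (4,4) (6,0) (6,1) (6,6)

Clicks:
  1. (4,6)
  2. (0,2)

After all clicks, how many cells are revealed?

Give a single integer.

Answer: 7

Derivation:
Click 1 (4,6) count=0: revealed 6 new [(3,5) (3,6) (4,5) (4,6) (5,5) (5,6)] -> total=6
Click 2 (0,2) count=2: revealed 1 new [(0,2)] -> total=7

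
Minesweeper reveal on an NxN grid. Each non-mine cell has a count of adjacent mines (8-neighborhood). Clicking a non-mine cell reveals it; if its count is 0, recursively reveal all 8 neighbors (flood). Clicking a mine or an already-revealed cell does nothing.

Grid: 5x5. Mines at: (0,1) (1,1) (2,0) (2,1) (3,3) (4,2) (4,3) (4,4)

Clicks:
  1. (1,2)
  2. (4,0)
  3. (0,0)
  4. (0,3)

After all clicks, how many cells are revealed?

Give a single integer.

Click 1 (1,2) count=3: revealed 1 new [(1,2)] -> total=1
Click 2 (4,0) count=0: revealed 4 new [(3,0) (3,1) (4,0) (4,1)] -> total=5
Click 3 (0,0) count=2: revealed 1 new [(0,0)] -> total=6
Click 4 (0,3) count=0: revealed 8 new [(0,2) (0,3) (0,4) (1,3) (1,4) (2,2) (2,3) (2,4)] -> total=14

Answer: 14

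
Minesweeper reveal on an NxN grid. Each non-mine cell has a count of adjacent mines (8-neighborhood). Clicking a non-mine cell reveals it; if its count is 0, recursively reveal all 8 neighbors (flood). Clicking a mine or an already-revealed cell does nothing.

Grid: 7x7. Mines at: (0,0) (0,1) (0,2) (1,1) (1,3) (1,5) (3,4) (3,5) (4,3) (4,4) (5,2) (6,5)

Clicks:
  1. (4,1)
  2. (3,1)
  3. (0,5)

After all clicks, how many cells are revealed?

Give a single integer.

Click 1 (4,1) count=1: revealed 1 new [(4,1)] -> total=1
Click 2 (3,1) count=0: revealed 12 new [(2,0) (2,1) (2,2) (3,0) (3,1) (3,2) (4,0) (4,2) (5,0) (5,1) (6,0) (6,1)] -> total=13
Click 3 (0,5) count=1: revealed 1 new [(0,5)] -> total=14

Answer: 14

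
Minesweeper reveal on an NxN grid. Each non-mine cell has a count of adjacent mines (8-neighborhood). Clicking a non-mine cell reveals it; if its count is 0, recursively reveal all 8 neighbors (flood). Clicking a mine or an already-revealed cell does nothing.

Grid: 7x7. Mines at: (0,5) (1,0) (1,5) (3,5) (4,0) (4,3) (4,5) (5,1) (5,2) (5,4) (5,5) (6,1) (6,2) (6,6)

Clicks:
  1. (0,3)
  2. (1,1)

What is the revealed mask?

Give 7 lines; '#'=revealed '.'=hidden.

Answer: .####..
.####..
.####..
.####..
.......
.......
.......

Derivation:
Click 1 (0,3) count=0: revealed 16 new [(0,1) (0,2) (0,3) (0,4) (1,1) (1,2) (1,3) (1,4) (2,1) (2,2) (2,3) (2,4) (3,1) (3,2) (3,3) (3,4)] -> total=16
Click 2 (1,1) count=1: revealed 0 new [(none)] -> total=16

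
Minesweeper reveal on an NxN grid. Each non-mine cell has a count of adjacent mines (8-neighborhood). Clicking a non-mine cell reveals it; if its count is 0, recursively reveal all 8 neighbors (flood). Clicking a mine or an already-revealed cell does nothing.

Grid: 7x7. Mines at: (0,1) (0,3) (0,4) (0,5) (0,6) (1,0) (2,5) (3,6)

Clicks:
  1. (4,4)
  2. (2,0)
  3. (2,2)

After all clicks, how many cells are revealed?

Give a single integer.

Answer: 36

Derivation:
Click 1 (4,4) count=0: revealed 36 new [(1,1) (1,2) (1,3) (1,4) (2,0) (2,1) (2,2) (2,3) (2,4) (3,0) (3,1) (3,2) (3,3) (3,4) (3,5) (4,0) (4,1) (4,2) (4,3) (4,4) (4,5) (4,6) (5,0) (5,1) (5,2) (5,3) (5,4) (5,5) (5,6) (6,0) (6,1) (6,2) (6,3) (6,4) (6,5) (6,6)] -> total=36
Click 2 (2,0) count=1: revealed 0 new [(none)] -> total=36
Click 3 (2,2) count=0: revealed 0 new [(none)] -> total=36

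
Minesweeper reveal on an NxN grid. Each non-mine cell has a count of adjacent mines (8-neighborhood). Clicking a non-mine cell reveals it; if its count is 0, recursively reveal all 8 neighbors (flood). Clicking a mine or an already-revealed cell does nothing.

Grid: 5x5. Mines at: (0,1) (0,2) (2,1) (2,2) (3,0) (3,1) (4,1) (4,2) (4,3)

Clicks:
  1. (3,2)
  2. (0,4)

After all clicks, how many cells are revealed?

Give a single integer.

Click 1 (3,2) count=6: revealed 1 new [(3,2)] -> total=1
Click 2 (0,4) count=0: revealed 8 new [(0,3) (0,4) (1,3) (1,4) (2,3) (2,4) (3,3) (3,4)] -> total=9

Answer: 9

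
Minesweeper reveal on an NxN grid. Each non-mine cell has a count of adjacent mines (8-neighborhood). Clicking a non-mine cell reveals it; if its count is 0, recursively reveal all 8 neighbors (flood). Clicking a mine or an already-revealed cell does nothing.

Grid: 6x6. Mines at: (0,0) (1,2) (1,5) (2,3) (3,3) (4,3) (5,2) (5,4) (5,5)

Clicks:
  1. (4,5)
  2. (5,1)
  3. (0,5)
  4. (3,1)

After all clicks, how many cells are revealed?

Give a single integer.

Click 1 (4,5) count=2: revealed 1 new [(4,5)] -> total=1
Click 2 (5,1) count=1: revealed 1 new [(5,1)] -> total=2
Click 3 (0,5) count=1: revealed 1 new [(0,5)] -> total=3
Click 4 (3,1) count=0: revealed 12 new [(1,0) (1,1) (2,0) (2,1) (2,2) (3,0) (3,1) (3,2) (4,0) (4,1) (4,2) (5,0)] -> total=15

Answer: 15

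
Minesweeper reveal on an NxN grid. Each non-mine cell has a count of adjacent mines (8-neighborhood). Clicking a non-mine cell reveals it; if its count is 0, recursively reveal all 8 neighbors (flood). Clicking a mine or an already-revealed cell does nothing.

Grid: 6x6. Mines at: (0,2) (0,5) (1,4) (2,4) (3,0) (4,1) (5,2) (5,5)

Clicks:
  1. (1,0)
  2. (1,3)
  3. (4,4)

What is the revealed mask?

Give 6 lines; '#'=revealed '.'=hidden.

Click 1 (1,0) count=0: revealed 6 new [(0,0) (0,1) (1,0) (1,1) (2,0) (2,1)] -> total=6
Click 2 (1,3) count=3: revealed 1 new [(1,3)] -> total=7
Click 3 (4,4) count=1: revealed 1 new [(4,4)] -> total=8

Answer: ##....
##.#..
##....
......
....#.
......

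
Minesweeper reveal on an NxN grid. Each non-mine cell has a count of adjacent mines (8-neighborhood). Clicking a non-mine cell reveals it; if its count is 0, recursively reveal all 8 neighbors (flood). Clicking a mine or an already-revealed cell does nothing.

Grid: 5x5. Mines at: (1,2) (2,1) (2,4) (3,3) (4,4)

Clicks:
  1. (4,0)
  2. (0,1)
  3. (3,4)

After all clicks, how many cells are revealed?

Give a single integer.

Answer: 8

Derivation:
Click 1 (4,0) count=0: revealed 6 new [(3,0) (3,1) (3,2) (4,0) (4,1) (4,2)] -> total=6
Click 2 (0,1) count=1: revealed 1 new [(0,1)] -> total=7
Click 3 (3,4) count=3: revealed 1 new [(3,4)] -> total=8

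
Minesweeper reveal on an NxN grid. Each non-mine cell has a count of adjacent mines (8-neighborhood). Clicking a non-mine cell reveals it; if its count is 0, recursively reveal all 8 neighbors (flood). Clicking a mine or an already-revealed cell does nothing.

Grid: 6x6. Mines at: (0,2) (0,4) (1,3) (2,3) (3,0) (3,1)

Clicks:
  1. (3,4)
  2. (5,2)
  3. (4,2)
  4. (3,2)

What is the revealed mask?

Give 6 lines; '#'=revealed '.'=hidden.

Click 1 (3,4) count=1: revealed 1 new [(3,4)] -> total=1
Click 2 (5,2) count=0: revealed 19 new [(1,4) (1,5) (2,4) (2,5) (3,2) (3,3) (3,5) (4,0) (4,1) (4,2) (4,3) (4,4) (4,5) (5,0) (5,1) (5,2) (5,3) (5,4) (5,5)] -> total=20
Click 3 (4,2) count=1: revealed 0 new [(none)] -> total=20
Click 4 (3,2) count=2: revealed 0 new [(none)] -> total=20

Answer: ......
....##
....##
..####
######
######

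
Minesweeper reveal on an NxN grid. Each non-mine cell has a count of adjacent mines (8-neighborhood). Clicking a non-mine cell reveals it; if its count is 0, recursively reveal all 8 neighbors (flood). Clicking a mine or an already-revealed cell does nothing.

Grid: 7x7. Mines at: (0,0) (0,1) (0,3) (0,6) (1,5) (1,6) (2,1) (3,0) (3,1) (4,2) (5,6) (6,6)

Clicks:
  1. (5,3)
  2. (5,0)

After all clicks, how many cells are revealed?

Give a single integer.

Answer: 31

Derivation:
Click 1 (5,3) count=1: revealed 1 new [(5,3)] -> total=1
Click 2 (5,0) count=0: revealed 30 new [(1,2) (1,3) (1,4) (2,2) (2,3) (2,4) (2,5) (2,6) (3,2) (3,3) (3,4) (3,5) (3,6) (4,0) (4,1) (4,3) (4,4) (4,5) (4,6) (5,0) (5,1) (5,2) (5,4) (5,5) (6,0) (6,1) (6,2) (6,3) (6,4) (6,5)] -> total=31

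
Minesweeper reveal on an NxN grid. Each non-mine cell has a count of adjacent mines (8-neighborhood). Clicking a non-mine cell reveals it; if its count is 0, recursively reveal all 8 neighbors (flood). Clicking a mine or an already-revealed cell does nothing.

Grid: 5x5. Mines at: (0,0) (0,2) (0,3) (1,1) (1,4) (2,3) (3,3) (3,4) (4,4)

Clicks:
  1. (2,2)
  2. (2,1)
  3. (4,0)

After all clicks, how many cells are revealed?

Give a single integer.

Answer: 9

Derivation:
Click 1 (2,2) count=3: revealed 1 new [(2,2)] -> total=1
Click 2 (2,1) count=1: revealed 1 new [(2,1)] -> total=2
Click 3 (4,0) count=0: revealed 7 new [(2,0) (3,0) (3,1) (3,2) (4,0) (4,1) (4,2)] -> total=9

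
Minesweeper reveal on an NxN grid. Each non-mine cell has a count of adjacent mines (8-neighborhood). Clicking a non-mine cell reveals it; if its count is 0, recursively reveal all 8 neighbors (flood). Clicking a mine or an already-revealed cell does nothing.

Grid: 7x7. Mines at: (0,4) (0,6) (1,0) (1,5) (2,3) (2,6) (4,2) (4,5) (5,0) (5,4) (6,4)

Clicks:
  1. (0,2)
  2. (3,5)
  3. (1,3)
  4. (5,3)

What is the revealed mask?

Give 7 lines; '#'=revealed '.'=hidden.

Answer: .###...
.###...
.......
.....#.
.......
...#...
.......

Derivation:
Click 1 (0,2) count=0: revealed 6 new [(0,1) (0,2) (0,3) (1,1) (1,2) (1,3)] -> total=6
Click 2 (3,5) count=2: revealed 1 new [(3,5)] -> total=7
Click 3 (1,3) count=2: revealed 0 new [(none)] -> total=7
Click 4 (5,3) count=3: revealed 1 new [(5,3)] -> total=8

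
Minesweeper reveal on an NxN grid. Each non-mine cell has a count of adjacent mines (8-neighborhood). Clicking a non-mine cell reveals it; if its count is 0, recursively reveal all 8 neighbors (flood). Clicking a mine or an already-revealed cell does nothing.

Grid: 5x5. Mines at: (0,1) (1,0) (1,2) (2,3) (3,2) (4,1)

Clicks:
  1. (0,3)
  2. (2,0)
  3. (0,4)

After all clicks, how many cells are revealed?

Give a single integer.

Click 1 (0,3) count=1: revealed 1 new [(0,3)] -> total=1
Click 2 (2,0) count=1: revealed 1 new [(2,0)] -> total=2
Click 3 (0,4) count=0: revealed 3 new [(0,4) (1,3) (1,4)] -> total=5

Answer: 5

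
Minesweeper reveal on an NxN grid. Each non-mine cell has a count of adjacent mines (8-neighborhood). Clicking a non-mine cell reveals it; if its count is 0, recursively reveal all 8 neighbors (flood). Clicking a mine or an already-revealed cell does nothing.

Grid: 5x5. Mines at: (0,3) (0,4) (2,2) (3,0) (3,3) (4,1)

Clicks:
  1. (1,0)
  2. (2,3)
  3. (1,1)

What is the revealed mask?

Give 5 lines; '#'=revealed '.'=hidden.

Answer: ###..
###..
##.#.
.....
.....

Derivation:
Click 1 (1,0) count=0: revealed 8 new [(0,0) (0,1) (0,2) (1,0) (1,1) (1,2) (2,0) (2,1)] -> total=8
Click 2 (2,3) count=2: revealed 1 new [(2,3)] -> total=9
Click 3 (1,1) count=1: revealed 0 new [(none)] -> total=9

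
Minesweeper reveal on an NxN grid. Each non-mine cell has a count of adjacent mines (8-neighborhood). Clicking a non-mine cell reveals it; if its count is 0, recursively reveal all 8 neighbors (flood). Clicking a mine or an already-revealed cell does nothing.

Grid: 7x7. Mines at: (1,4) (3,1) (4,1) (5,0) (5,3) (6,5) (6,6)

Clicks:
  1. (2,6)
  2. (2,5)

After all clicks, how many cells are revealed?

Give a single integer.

Answer: 22

Derivation:
Click 1 (2,6) count=0: revealed 22 new [(0,5) (0,6) (1,5) (1,6) (2,2) (2,3) (2,4) (2,5) (2,6) (3,2) (3,3) (3,4) (3,5) (3,6) (4,2) (4,3) (4,4) (4,5) (4,6) (5,4) (5,5) (5,6)] -> total=22
Click 2 (2,5) count=1: revealed 0 new [(none)] -> total=22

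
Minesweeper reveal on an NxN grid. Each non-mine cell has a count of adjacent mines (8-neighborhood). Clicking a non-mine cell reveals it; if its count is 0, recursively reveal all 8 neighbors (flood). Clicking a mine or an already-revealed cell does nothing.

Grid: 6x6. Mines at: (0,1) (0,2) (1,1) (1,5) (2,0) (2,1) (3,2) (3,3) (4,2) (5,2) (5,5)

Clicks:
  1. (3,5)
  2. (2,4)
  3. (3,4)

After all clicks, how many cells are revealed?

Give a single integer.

Click 1 (3,5) count=0: revealed 6 new [(2,4) (2,5) (3,4) (3,5) (4,4) (4,5)] -> total=6
Click 2 (2,4) count=2: revealed 0 new [(none)] -> total=6
Click 3 (3,4) count=1: revealed 0 new [(none)] -> total=6

Answer: 6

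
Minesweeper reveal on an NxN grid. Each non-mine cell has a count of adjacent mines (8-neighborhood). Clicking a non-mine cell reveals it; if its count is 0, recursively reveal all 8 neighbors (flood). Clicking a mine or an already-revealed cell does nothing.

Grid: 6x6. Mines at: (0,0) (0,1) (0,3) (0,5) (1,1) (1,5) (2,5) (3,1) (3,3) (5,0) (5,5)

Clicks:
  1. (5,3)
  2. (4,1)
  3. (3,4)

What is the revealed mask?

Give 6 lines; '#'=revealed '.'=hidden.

Click 1 (5,3) count=0: revealed 8 new [(4,1) (4,2) (4,3) (4,4) (5,1) (5,2) (5,3) (5,4)] -> total=8
Click 2 (4,1) count=2: revealed 0 new [(none)] -> total=8
Click 3 (3,4) count=2: revealed 1 new [(3,4)] -> total=9

Answer: ......
......
......
....#.
.####.
.####.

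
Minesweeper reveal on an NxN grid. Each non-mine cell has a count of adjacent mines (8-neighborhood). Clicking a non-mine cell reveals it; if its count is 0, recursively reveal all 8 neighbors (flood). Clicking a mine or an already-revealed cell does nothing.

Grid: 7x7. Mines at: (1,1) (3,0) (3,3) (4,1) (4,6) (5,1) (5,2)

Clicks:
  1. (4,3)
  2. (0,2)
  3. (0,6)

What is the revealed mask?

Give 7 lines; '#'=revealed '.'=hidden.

Answer: ..#####
..#####
..#####
....###
...#...
.......
.......

Derivation:
Click 1 (4,3) count=2: revealed 1 new [(4,3)] -> total=1
Click 2 (0,2) count=1: revealed 1 new [(0,2)] -> total=2
Click 3 (0,6) count=0: revealed 17 new [(0,3) (0,4) (0,5) (0,6) (1,2) (1,3) (1,4) (1,5) (1,6) (2,2) (2,3) (2,4) (2,5) (2,6) (3,4) (3,5) (3,6)] -> total=19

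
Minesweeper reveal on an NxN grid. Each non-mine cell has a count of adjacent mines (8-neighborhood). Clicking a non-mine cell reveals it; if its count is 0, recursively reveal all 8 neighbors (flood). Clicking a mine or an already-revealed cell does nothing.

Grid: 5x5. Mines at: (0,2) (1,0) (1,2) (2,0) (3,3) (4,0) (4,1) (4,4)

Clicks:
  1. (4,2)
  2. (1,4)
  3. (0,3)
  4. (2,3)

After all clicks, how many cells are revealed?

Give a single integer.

Answer: 7

Derivation:
Click 1 (4,2) count=2: revealed 1 new [(4,2)] -> total=1
Click 2 (1,4) count=0: revealed 6 new [(0,3) (0,4) (1,3) (1,4) (2,3) (2,4)] -> total=7
Click 3 (0,3) count=2: revealed 0 new [(none)] -> total=7
Click 4 (2,3) count=2: revealed 0 new [(none)] -> total=7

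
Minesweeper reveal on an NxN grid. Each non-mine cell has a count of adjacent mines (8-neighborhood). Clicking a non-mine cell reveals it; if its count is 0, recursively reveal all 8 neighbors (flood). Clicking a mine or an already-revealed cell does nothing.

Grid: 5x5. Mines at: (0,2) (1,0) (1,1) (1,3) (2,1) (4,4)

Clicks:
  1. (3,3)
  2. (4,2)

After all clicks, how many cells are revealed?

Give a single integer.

Click 1 (3,3) count=1: revealed 1 new [(3,3)] -> total=1
Click 2 (4,2) count=0: revealed 7 new [(3,0) (3,1) (3,2) (4,0) (4,1) (4,2) (4,3)] -> total=8

Answer: 8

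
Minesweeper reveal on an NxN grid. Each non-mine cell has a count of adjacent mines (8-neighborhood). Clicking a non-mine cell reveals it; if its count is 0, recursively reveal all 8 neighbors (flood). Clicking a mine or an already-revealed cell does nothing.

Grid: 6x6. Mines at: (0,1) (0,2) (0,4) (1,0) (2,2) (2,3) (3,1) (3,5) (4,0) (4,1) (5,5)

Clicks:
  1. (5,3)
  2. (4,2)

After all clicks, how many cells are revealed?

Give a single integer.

Click 1 (5,3) count=0: revealed 9 new [(3,2) (3,3) (3,4) (4,2) (4,3) (4,4) (5,2) (5,3) (5,4)] -> total=9
Click 2 (4,2) count=2: revealed 0 new [(none)] -> total=9

Answer: 9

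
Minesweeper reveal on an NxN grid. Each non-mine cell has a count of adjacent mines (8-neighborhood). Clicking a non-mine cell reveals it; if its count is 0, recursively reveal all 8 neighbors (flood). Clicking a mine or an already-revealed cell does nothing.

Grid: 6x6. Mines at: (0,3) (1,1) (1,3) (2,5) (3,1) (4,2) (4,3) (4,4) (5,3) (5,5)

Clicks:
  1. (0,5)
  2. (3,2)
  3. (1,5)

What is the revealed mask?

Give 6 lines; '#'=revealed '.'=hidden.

Answer: ....##
....##
......
..#...
......
......

Derivation:
Click 1 (0,5) count=0: revealed 4 new [(0,4) (0,5) (1,4) (1,5)] -> total=4
Click 2 (3,2) count=3: revealed 1 new [(3,2)] -> total=5
Click 3 (1,5) count=1: revealed 0 new [(none)] -> total=5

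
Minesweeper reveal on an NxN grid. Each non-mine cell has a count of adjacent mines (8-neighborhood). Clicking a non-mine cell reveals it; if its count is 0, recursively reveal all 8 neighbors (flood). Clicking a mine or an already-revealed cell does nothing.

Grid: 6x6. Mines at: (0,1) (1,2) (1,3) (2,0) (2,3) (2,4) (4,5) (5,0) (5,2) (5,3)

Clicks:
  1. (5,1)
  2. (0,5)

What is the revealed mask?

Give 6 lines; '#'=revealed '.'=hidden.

Answer: ....##
....##
......
......
......
.#....

Derivation:
Click 1 (5,1) count=2: revealed 1 new [(5,1)] -> total=1
Click 2 (0,5) count=0: revealed 4 new [(0,4) (0,5) (1,4) (1,5)] -> total=5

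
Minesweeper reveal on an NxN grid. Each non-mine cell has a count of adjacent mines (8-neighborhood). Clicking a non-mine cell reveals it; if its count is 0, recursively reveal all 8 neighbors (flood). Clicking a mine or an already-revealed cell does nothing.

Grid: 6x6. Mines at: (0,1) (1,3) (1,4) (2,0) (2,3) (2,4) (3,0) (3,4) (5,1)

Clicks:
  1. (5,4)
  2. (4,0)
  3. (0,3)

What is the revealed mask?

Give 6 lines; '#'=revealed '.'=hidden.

Answer: ...#..
......
......
......
#.####
..####

Derivation:
Click 1 (5,4) count=0: revealed 8 new [(4,2) (4,3) (4,4) (4,5) (5,2) (5,3) (5,4) (5,5)] -> total=8
Click 2 (4,0) count=2: revealed 1 new [(4,0)] -> total=9
Click 3 (0,3) count=2: revealed 1 new [(0,3)] -> total=10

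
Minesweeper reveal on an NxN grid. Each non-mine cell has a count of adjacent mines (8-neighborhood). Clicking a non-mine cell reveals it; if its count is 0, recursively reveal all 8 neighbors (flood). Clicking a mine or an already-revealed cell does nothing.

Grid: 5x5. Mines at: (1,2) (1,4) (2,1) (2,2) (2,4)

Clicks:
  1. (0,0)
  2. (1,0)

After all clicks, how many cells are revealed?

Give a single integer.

Answer: 4

Derivation:
Click 1 (0,0) count=0: revealed 4 new [(0,0) (0,1) (1,0) (1,1)] -> total=4
Click 2 (1,0) count=1: revealed 0 new [(none)] -> total=4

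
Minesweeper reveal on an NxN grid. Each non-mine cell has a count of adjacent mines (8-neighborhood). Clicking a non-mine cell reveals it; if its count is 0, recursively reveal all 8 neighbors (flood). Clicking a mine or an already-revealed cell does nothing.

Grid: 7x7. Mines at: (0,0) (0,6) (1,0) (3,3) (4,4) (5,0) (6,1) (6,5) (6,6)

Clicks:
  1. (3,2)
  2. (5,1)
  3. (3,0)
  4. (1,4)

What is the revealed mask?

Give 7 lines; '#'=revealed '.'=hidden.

Answer: .#####.
.######
#######
###.###
###..##
.#...##
.......

Derivation:
Click 1 (3,2) count=1: revealed 1 new [(3,2)] -> total=1
Click 2 (5,1) count=2: revealed 1 new [(5,1)] -> total=2
Click 3 (3,0) count=0: revealed 8 new [(2,0) (2,1) (2,2) (3,0) (3,1) (4,0) (4,1) (4,2)] -> total=10
Click 4 (1,4) count=0: revealed 22 new [(0,1) (0,2) (0,3) (0,4) (0,5) (1,1) (1,2) (1,3) (1,4) (1,5) (1,6) (2,3) (2,4) (2,5) (2,6) (3,4) (3,5) (3,6) (4,5) (4,6) (5,5) (5,6)] -> total=32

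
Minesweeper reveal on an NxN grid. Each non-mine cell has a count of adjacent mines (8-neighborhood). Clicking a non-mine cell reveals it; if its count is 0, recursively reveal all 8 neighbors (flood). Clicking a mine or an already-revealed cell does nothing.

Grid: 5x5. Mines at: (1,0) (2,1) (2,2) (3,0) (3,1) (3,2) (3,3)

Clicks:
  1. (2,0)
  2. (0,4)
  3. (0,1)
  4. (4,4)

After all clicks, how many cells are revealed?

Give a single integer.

Answer: 12

Derivation:
Click 1 (2,0) count=4: revealed 1 new [(2,0)] -> total=1
Click 2 (0,4) count=0: revealed 10 new [(0,1) (0,2) (0,3) (0,4) (1,1) (1,2) (1,3) (1,4) (2,3) (2,4)] -> total=11
Click 3 (0,1) count=1: revealed 0 new [(none)] -> total=11
Click 4 (4,4) count=1: revealed 1 new [(4,4)] -> total=12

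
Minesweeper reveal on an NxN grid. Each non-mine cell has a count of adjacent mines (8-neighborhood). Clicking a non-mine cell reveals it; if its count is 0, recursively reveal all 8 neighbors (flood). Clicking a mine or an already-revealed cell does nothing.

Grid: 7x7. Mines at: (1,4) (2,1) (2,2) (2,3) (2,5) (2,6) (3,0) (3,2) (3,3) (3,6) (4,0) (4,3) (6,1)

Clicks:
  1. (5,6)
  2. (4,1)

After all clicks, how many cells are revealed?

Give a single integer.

Click 1 (5,6) count=0: revealed 13 new [(4,4) (4,5) (4,6) (5,2) (5,3) (5,4) (5,5) (5,6) (6,2) (6,3) (6,4) (6,5) (6,6)] -> total=13
Click 2 (4,1) count=3: revealed 1 new [(4,1)] -> total=14

Answer: 14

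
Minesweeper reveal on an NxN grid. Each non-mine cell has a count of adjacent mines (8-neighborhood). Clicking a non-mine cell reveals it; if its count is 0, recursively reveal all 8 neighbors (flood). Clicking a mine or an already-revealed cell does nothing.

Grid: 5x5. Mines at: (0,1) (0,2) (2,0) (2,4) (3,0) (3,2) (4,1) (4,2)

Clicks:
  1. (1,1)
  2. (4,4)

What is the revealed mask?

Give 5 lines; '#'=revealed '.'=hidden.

Click 1 (1,1) count=3: revealed 1 new [(1,1)] -> total=1
Click 2 (4,4) count=0: revealed 4 new [(3,3) (3,4) (4,3) (4,4)] -> total=5

Answer: .....
.#...
.....
...##
...##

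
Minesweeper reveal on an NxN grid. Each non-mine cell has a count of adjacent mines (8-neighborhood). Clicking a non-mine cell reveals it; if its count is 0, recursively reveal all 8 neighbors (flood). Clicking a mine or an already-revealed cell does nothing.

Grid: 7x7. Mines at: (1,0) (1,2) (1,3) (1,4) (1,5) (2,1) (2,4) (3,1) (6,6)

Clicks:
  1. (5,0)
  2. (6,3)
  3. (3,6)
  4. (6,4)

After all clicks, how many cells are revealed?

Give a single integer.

Answer: 27

Derivation:
Click 1 (5,0) count=0: revealed 27 new [(2,5) (2,6) (3,2) (3,3) (3,4) (3,5) (3,6) (4,0) (4,1) (4,2) (4,3) (4,4) (4,5) (4,6) (5,0) (5,1) (5,2) (5,3) (5,4) (5,5) (5,6) (6,0) (6,1) (6,2) (6,3) (6,4) (6,5)] -> total=27
Click 2 (6,3) count=0: revealed 0 new [(none)] -> total=27
Click 3 (3,6) count=0: revealed 0 new [(none)] -> total=27
Click 4 (6,4) count=0: revealed 0 new [(none)] -> total=27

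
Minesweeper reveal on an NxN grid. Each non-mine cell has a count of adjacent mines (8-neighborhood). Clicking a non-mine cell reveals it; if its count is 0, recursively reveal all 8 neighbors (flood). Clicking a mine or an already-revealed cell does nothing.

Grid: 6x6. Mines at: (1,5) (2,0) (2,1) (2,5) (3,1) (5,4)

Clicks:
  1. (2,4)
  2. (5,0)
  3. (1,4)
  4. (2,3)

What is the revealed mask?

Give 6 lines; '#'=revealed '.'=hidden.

Answer: #####.
#####.
..###.
..###.
#####.
####..

Derivation:
Click 1 (2,4) count=2: revealed 1 new [(2,4)] -> total=1
Click 2 (5,0) count=0: revealed 8 new [(4,0) (4,1) (4,2) (4,3) (5,0) (5,1) (5,2) (5,3)] -> total=9
Click 3 (1,4) count=2: revealed 1 new [(1,4)] -> total=10
Click 4 (2,3) count=0: revealed 15 new [(0,0) (0,1) (0,2) (0,3) (0,4) (1,0) (1,1) (1,2) (1,3) (2,2) (2,3) (3,2) (3,3) (3,4) (4,4)] -> total=25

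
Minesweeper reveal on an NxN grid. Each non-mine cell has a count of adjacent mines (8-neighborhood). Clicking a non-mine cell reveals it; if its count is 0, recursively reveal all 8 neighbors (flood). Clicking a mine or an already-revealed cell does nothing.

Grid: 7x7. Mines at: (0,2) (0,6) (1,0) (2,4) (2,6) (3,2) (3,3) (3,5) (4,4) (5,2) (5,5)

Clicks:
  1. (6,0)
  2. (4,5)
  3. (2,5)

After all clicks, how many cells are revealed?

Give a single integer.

Click 1 (6,0) count=0: revealed 10 new [(2,0) (2,1) (3,0) (3,1) (4,0) (4,1) (5,0) (5,1) (6,0) (6,1)] -> total=10
Click 2 (4,5) count=3: revealed 1 new [(4,5)] -> total=11
Click 3 (2,5) count=3: revealed 1 new [(2,5)] -> total=12

Answer: 12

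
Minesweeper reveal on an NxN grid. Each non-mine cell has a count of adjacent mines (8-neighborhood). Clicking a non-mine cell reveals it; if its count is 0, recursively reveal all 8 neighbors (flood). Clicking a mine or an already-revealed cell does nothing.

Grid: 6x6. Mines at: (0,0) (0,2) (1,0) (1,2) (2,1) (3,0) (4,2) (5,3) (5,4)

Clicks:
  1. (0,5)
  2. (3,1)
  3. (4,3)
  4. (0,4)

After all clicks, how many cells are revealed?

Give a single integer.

Answer: 16

Derivation:
Click 1 (0,5) count=0: revealed 15 new [(0,3) (0,4) (0,5) (1,3) (1,4) (1,5) (2,3) (2,4) (2,5) (3,3) (3,4) (3,5) (4,3) (4,4) (4,5)] -> total=15
Click 2 (3,1) count=3: revealed 1 new [(3,1)] -> total=16
Click 3 (4,3) count=3: revealed 0 new [(none)] -> total=16
Click 4 (0,4) count=0: revealed 0 new [(none)] -> total=16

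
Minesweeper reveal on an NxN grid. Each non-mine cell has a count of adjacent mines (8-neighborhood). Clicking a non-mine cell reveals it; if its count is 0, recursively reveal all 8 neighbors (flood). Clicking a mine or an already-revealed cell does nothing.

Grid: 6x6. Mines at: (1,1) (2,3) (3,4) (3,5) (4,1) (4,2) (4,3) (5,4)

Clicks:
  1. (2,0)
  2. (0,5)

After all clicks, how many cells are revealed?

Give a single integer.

Click 1 (2,0) count=1: revealed 1 new [(2,0)] -> total=1
Click 2 (0,5) count=0: revealed 10 new [(0,2) (0,3) (0,4) (0,5) (1,2) (1,3) (1,4) (1,5) (2,4) (2,5)] -> total=11

Answer: 11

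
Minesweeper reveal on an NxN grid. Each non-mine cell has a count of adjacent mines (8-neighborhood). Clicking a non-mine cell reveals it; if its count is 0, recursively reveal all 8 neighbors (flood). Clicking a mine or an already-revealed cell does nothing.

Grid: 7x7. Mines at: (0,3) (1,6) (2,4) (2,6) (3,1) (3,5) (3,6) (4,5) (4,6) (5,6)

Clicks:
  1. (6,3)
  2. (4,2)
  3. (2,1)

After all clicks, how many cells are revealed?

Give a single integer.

Click 1 (6,3) count=0: revealed 20 new [(3,2) (3,3) (3,4) (4,0) (4,1) (4,2) (4,3) (4,4) (5,0) (5,1) (5,2) (5,3) (5,4) (5,5) (6,0) (6,1) (6,2) (6,3) (6,4) (6,5)] -> total=20
Click 2 (4,2) count=1: revealed 0 new [(none)] -> total=20
Click 3 (2,1) count=1: revealed 1 new [(2,1)] -> total=21

Answer: 21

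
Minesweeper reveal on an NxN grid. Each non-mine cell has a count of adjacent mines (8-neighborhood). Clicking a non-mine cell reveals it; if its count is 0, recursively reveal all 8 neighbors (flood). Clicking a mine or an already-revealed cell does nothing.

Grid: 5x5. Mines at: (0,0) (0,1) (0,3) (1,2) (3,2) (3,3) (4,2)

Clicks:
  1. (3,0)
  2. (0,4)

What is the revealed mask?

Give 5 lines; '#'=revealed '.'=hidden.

Answer: ....#
##...
##...
##...
##...

Derivation:
Click 1 (3,0) count=0: revealed 8 new [(1,0) (1,1) (2,0) (2,1) (3,0) (3,1) (4,0) (4,1)] -> total=8
Click 2 (0,4) count=1: revealed 1 new [(0,4)] -> total=9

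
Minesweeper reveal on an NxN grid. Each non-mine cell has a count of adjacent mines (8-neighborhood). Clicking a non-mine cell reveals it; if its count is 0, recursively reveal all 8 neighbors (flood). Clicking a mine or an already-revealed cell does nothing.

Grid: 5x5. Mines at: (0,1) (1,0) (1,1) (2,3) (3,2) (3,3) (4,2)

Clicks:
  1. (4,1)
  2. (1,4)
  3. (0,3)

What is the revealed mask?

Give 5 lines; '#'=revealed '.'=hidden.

Answer: ..###
..###
.....
.....
.#...

Derivation:
Click 1 (4,1) count=2: revealed 1 new [(4,1)] -> total=1
Click 2 (1,4) count=1: revealed 1 new [(1,4)] -> total=2
Click 3 (0,3) count=0: revealed 5 new [(0,2) (0,3) (0,4) (1,2) (1,3)] -> total=7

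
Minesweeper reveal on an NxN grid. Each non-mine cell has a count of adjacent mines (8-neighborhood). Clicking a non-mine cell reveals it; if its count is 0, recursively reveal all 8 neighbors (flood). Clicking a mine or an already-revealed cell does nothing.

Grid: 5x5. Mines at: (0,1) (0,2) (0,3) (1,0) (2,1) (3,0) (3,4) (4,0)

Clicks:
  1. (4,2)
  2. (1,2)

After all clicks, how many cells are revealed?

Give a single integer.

Click 1 (4,2) count=0: revealed 6 new [(3,1) (3,2) (3,3) (4,1) (4,2) (4,3)] -> total=6
Click 2 (1,2) count=4: revealed 1 new [(1,2)] -> total=7

Answer: 7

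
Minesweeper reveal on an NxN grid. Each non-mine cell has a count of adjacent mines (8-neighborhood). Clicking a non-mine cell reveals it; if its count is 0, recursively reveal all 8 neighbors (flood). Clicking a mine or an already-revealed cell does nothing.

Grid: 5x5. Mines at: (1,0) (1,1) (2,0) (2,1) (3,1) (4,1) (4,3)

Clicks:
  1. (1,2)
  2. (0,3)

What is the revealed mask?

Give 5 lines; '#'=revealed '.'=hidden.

Click 1 (1,2) count=2: revealed 1 new [(1,2)] -> total=1
Click 2 (0,3) count=0: revealed 11 new [(0,2) (0,3) (0,4) (1,3) (1,4) (2,2) (2,3) (2,4) (3,2) (3,3) (3,4)] -> total=12

Answer: ..###
..###
..###
..###
.....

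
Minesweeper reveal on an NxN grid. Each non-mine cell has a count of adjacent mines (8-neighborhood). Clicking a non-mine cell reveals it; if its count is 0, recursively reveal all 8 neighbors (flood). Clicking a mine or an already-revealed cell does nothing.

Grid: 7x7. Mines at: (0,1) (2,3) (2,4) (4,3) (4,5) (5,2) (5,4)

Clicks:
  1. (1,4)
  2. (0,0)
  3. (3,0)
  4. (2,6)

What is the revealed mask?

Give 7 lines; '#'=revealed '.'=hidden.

Answer: #.#####
#######
###..##
###..##
###....
##.....
##.....

Derivation:
Click 1 (1,4) count=2: revealed 1 new [(1,4)] -> total=1
Click 2 (0,0) count=1: revealed 1 new [(0,0)] -> total=2
Click 3 (3,0) count=0: revealed 16 new [(1,0) (1,1) (1,2) (2,0) (2,1) (2,2) (3,0) (3,1) (3,2) (4,0) (4,1) (4,2) (5,0) (5,1) (6,0) (6,1)] -> total=18
Click 4 (2,6) count=0: revealed 12 new [(0,2) (0,3) (0,4) (0,5) (0,6) (1,3) (1,5) (1,6) (2,5) (2,6) (3,5) (3,6)] -> total=30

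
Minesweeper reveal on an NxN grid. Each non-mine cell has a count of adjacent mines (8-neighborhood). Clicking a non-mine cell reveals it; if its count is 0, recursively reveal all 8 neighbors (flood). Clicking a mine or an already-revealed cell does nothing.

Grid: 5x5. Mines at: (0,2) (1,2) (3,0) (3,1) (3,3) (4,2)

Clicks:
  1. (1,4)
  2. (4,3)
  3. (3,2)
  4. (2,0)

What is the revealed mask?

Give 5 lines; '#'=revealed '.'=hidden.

Answer: ...##
...##
#..##
..#..
...#.

Derivation:
Click 1 (1,4) count=0: revealed 6 new [(0,3) (0,4) (1,3) (1,4) (2,3) (2,4)] -> total=6
Click 2 (4,3) count=2: revealed 1 new [(4,3)] -> total=7
Click 3 (3,2) count=3: revealed 1 new [(3,2)] -> total=8
Click 4 (2,0) count=2: revealed 1 new [(2,0)] -> total=9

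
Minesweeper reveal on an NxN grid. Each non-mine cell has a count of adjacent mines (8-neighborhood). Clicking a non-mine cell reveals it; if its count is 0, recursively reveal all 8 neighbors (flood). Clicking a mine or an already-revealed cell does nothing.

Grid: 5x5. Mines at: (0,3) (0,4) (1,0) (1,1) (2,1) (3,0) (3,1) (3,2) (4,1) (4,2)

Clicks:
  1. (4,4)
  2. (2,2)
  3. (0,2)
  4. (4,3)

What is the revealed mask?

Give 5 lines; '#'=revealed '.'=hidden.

Click 1 (4,4) count=0: revealed 8 new [(1,3) (1,4) (2,3) (2,4) (3,3) (3,4) (4,3) (4,4)] -> total=8
Click 2 (2,2) count=4: revealed 1 new [(2,2)] -> total=9
Click 3 (0,2) count=2: revealed 1 new [(0,2)] -> total=10
Click 4 (4,3) count=2: revealed 0 new [(none)] -> total=10

Answer: ..#..
...##
..###
...##
...##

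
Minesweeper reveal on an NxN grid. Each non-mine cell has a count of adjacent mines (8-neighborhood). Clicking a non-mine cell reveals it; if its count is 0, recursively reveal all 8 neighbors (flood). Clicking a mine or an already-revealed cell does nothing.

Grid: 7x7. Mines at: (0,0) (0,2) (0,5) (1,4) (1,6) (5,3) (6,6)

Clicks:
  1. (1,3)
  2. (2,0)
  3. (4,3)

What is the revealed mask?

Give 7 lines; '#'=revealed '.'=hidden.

Answer: .......
####...
#######
#######
#######
###.###
###....

Derivation:
Click 1 (1,3) count=2: revealed 1 new [(1,3)] -> total=1
Click 2 (2,0) count=0: revealed 33 new [(1,0) (1,1) (1,2) (2,0) (2,1) (2,2) (2,3) (2,4) (2,5) (2,6) (3,0) (3,1) (3,2) (3,3) (3,4) (3,5) (3,6) (4,0) (4,1) (4,2) (4,3) (4,4) (4,5) (4,6) (5,0) (5,1) (5,2) (5,4) (5,5) (5,6) (6,0) (6,1) (6,2)] -> total=34
Click 3 (4,3) count=1: revealed 0 new [(none)] -> total=34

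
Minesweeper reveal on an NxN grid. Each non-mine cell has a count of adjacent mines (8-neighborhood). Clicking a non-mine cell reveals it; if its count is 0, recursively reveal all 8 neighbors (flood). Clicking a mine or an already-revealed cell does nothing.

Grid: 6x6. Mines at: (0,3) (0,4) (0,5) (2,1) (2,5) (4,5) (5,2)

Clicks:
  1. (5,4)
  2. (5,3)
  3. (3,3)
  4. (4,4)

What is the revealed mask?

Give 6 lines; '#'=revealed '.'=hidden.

Answer: ......
..###.
..###.
..###.
..###.
...##.

Derivation:
Click 1 (5,4) count=1: revealed 1 new [(5,4)] -> total=1
Click 2 (5,3) count=1: revealed 1 new [(5,3)] -> total=2
Click 3 (3,3) count=0: revealed 12 new [(1,2) (1,3) (1,4) (2,2) (2,3) (2,4) (3,2) (3,3) (3,4) (4,2) (4,3) (4,4)] -> total=14
Click 4 (4,4) count=1: revealed 0 new [(none)] -> total=14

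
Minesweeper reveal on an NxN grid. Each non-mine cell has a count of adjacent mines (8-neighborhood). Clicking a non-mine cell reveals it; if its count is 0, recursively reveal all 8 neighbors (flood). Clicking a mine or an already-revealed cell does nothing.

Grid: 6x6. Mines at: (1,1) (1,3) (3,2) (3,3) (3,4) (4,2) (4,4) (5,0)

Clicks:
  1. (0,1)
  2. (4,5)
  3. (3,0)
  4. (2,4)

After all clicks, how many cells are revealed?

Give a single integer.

Answer: 9

Derivation:
Click 1 (0,1) count=1: revealed 1 new [(0,1)] -> total=1
Click 2 (4,5) count=2: revealed 1 new [(4,5)] -> total=2
Click 3 (3,0) count=0: revealed 6 new [(2,0) (2,1) (3,0) (3,1) (4,0) (4,1)] -> total=8
Click 4 (2,4) count=3: revealed 1 new [(2,4)] -> total=9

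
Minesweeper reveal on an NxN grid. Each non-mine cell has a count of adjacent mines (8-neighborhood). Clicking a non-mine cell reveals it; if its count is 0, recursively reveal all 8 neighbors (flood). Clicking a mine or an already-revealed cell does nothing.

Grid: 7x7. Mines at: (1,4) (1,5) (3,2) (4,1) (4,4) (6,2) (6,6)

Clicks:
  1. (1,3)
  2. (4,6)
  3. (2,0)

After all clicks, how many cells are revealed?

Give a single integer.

Answer: 22

Derivation:
Click 1 (1,3) count=1: revealed 1 new [(1,3)] -> total=1
Click 2 (4,6) count=0: revealed 8 new [(2,5) (2,6) (3,5) (3,6) (4,5) (4,6) (5,5) (5,6)] -> total=9
Click 3 (2,0) count=0: revealed 13 new [(0,0) (0,1) (0,2) (0,3) (1,0) (1,1) (1,2) (2,0) (2,1) (2,2) (2,3) (3,0) (3,1)] -> total=22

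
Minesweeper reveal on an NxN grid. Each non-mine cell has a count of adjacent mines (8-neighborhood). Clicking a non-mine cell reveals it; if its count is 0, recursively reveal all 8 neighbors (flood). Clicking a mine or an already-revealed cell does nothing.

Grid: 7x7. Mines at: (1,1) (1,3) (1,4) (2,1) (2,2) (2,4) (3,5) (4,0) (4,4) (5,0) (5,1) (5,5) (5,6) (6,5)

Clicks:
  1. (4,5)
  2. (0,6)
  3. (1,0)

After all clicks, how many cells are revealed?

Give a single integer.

Click 1 (4,5) count=4: revealed 1 new [(4,5)] -> total=1
Click 2 (0,6) count=0: revealed 6 new [(0,5) (0,6) (1,5) (1,6) (2,5) (2,6)] -> total=7
Click 3 (1,0) count=2: revealed 1 new [(1,0)] -> total=8

Answer: 8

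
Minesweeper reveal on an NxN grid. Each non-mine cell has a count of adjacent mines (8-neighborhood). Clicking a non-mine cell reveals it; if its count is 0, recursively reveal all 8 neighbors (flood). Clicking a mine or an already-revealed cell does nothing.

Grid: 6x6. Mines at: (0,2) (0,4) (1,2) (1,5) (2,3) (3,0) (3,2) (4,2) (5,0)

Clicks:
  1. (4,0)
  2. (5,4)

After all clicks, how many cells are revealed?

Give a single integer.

Answer: 12

Derivation:
Click 1 (4,0) count=2: revealed 1 new [(4,0)] -> total=1
Click 2 (5,4) count=0: revealed 11 new [(2,4) (2,5) (3,3) (3,4) (3,5) (4,3) (4,4) (4,5) (5,3) (5,4) (5,5)] -> total=12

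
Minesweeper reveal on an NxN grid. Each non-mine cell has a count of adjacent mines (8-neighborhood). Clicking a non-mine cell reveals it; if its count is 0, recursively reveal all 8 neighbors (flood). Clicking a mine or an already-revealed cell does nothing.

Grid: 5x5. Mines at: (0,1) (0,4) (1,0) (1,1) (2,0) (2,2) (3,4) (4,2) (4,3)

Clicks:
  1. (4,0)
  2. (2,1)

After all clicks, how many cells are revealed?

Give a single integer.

Click 1 (4,0) count=0: revealed 4 new [(3,0) (3,1) (4,0) (4,1)] -> total=4
Click 2 (2,1) count=4: revealed 1 new [(2,1)] -> total=5

Answer: 5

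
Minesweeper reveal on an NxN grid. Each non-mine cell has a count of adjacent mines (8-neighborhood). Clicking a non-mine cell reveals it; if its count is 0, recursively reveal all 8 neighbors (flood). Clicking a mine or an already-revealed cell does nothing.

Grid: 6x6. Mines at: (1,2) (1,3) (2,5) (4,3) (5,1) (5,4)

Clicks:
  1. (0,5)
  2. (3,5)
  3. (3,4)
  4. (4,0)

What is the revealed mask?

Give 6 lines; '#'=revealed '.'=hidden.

Click 1 (0,5) count=0: revealed 4 new [(0,4) (0,5) (1,4) (1,5)] -> total=4
Click 2 (3,5) count=1: revealed 1 new [(3,5)] -> total=5
Click 3 (3,4) count=2: revealed 1 new [(3,4)] -> total=6
Click 4 (4,0) count=1: revealed 1 new [(4,0)] -> total=7

Answer: ....##
....##
......
....##
#.....
......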